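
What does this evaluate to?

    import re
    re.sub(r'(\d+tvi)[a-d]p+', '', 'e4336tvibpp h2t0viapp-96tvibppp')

'e h2t0viapp-'

The pattern matches one or more of a digit, then the literal 'tvi' (captured); then a character in [a-d], then one or more of the literal 'p'.
Matches: at [1:11] → '4336tvibpp'; at [22:31] → '96tvibppp'.
Each match is replaced by ''.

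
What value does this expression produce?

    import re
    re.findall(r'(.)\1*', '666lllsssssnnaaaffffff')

['6', 'l', 's', 'n', 'a', 'f']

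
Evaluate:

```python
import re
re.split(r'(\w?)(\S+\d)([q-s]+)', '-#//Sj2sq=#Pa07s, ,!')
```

['', '', '-#//Sj2sq=#Pa07', 's', ', ,!']

`re.split` interleaves the captured-group text with the surrounding fragments.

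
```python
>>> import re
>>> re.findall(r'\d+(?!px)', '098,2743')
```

['098', '2743']

The negative lookaround is zero-width — it rules out positions where the adjacent text would match, without consuming anything.
Matches: at [0:3] → '098'; at [4:8] → '2743'.
`findall` yields the raw match text (2 of them) because the pattern has no groups.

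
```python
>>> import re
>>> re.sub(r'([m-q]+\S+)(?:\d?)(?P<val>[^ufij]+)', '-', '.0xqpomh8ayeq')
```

'.0x-'

Pattern: one or more of a character in [m-q], then one or more of a non-whitespace character (captured); then optionally a digit (non-capturing group); then one or more of any character except [ufij] (captured as 'val').
Matches: at [3:13] → 'qpomh8ayeq'.
Each match is replaced by '-'.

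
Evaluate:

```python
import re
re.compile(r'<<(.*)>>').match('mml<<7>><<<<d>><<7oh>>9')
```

None

`match` is anchored at position 0; if the pattern doesn't fit there, it returns None.
Here the string doesn't start with a match, so the call returns None.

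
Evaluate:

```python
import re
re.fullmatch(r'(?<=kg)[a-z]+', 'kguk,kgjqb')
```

None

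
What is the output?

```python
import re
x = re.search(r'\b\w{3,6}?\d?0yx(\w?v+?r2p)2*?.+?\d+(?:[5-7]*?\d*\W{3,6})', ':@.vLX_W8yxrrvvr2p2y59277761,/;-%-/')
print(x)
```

This matches a word boundary (`\b`, zero-width); then 3 to 6 of a word character (lazy), then optionally a digit, then the literal '0yx'; then optionally a word character, then one or more of a literal 'v' (lazy), then the literal 'r2p' (captured); then zero or more of the literal '2' (lazy), then one or more of any character (lazy), then one or more of a digit; then zero or more of a character in [5-7] (lazy), then zero or more of a digit, then 3 to 6 of a non-word character (non-capturing group).
`re.search` scans for the first position where the pattern succeeds.
Here the pattern never matches, so the call returns None.

None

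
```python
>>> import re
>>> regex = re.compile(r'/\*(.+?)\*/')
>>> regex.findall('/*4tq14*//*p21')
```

Matches: at [0:9] match '/*4tq14*/', group 1 = '4tq14'.
Because there's exactly one group, `findall` drops the full match and keeps group 1 from the one hit.

['4tq14']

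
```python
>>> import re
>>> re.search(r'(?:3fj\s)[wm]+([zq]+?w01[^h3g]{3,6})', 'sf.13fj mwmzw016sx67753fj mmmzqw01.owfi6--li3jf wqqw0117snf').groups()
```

Pattern: the literal '3fj', then whitespace (non-capturing group); then one or more of one of [wm]; then one or more of one of [zq] (lazy), then the literal 'w01', then 3 to 6 of any character except [h3g] (captured).
`re.search` scans for the first position where the pattern succeeds.
The match spans [4:21] → '3fj mwmzw016sx677'.
Captured: group 1 = 'zw016sx677'.

('zw016sx677',)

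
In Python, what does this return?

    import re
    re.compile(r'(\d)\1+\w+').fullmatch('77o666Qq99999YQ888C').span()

`re.fullmatch` is like wrapping the pattern in `^…$` (in single-line mode).
The match spans [0:19] → '77o666Qq99999YQ888C'.

(0, 19)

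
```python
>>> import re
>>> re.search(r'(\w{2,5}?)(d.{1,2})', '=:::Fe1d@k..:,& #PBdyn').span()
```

The match spans [4:10] → 'Fe1d@k'.

(4, 10)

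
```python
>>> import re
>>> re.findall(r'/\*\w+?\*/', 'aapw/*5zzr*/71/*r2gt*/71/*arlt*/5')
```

Matches: at [4:12] → '/*5zzr*/'; at [14:22] → '/*r2gt*/'; at [24:32] → '/*arlt*/'.
With no groups in the pattern, `findall` gives back each whole match — 3 here.

['/*5zzr*/', '/*r2gt*/', '/*arlt*/']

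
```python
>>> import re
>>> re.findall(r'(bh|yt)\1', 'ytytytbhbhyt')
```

['yt', 'bh']

`\1` is not a pattern — it's the concrete string captured by group 1, re-applied verbatim.
Walking the string: at [0:4] match 'ytyt', group 1 = 'yt'; at [6:10] match 'bhbh', group 1 = 'bh'.
One capturing group, so `findall` returns just the captured substring from each match — 2 in all.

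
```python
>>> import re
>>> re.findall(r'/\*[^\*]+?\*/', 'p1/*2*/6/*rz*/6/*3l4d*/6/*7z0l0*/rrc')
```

`findall` yields the raw match text (4 of them) because the pattern has no groups.

['/*2*/', '/*rz*/', '/*3l4d*/', '/*7z0l0*/']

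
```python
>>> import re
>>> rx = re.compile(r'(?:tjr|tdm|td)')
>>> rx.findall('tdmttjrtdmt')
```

['tdm', 'tjr', 'tdm']

The regex engine tests alternatives in the order written; an earlier branch that matches wins even if a later one would match more.
No capturing groups, so `findall` returns the 3 full match strings.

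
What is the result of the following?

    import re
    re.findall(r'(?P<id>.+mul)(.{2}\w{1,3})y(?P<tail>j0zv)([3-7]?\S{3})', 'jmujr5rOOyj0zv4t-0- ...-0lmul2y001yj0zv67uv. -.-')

[('jmujr5rOOyj0zv4t-0- ...-0lmul', '2y001', 'j0zv', '67uv')]

This matches one or more of any character, then the literal 'mul' (captured as 'id'); then exactly 2 of any character, then 1 to 3 of a word character (captured); then a literal 'y'; then the literal 'j0', then the literal 'zv' (captured as 'tail'); then optionally a character in [3-7], then exactly 3 of a non-whitespace character (captured).
With 4 capturing groups, `findall` returns a 4-tuple per match.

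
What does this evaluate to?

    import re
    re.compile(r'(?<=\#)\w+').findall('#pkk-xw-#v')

The positive lookaround only admits positions where the adjacent text matches; those characters stay outside the span.
Since nothing is captured, `findall` lists the 2 matched substrings directly.

['pkk', 'v']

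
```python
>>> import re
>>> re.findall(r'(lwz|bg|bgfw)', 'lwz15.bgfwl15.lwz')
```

['lwz', 'bg', 'lwz']

`|` is ordered: at each position the engine commits to the first alternative that works.
Walking the string: at [0:3] match 'lwz', group 1 = 'lwz'; at [6:8] match 'bg', group 1 = 'bg'; at [14:17] match 'lwz', group 1 = 'lwz'.
One capturing group, so `findall` returns just the captured substring from each match — 3 in all.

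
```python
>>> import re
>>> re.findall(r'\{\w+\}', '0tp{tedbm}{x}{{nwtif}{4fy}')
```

['{tedbm}', '{x}', '{nwtif}', '{4fy}']

Matches: at [3:10] → '{tedbm}'; at [10:13] → '{x}'; at [14:21] → '{nwtif}'; at [21:26] → '{4fy}'.
With no groups in the pattern, `findall` gives back each whole match — 4 here.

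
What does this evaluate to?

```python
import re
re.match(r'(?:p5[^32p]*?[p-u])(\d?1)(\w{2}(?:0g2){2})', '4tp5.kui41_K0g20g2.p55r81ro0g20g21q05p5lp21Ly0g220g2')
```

None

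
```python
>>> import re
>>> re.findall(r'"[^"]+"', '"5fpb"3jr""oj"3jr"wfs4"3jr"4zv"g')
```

Scanning left to right: at [0:6] → '"5fpb"'; at [10:14] → '"oj"'; at [17:23] → '"wfs4"'; at [26:31] → '"4zv"'.
With no groups in the pattern, `findall` gives back each whole match — 4 here.

['"5fpb"', '"oj"', '"wfs4"', '"4zv"']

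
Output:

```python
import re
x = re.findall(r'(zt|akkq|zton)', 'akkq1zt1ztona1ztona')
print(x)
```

`|` is ordered: at each position the engine commits to the first alternative that works.
Scanning left to right: at [0:4] match 'akkq', group 1 = 'akkq'; at [5:7] match 'zt', group 1 = 'zt'; at [8:10] match 'zt', group 1 = 'zt'; at [14:16] match 'zt', group 1 = 'zt'.
With a single group, `findall` returns only what that group captured — 4 items.

['akkq', 'zt', 'zt', 'zt']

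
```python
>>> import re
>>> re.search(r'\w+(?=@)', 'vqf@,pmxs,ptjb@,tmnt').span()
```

(0, 3)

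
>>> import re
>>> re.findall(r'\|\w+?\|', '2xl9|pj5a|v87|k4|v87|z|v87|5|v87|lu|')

['|pj5a|', '|k4|', '|z|', '|5|', '|lu|']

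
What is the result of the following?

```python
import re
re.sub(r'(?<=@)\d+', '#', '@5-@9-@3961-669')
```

Lookahead/lookbehind check context without consuming it, so the matched span excludes the asserted characters.
Matches: at [1:2] → '5'; at [4:5] → '9'; at [7:11] → '3961'.
`sub` substitutes '#' at each match site.

'@#-@#-@#-669'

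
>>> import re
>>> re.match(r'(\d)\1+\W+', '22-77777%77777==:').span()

(0, 3)

`match` is anchored at position 0; if the pattern doesn't fit there, it returns None.
The match spans [0:3] → '22-'.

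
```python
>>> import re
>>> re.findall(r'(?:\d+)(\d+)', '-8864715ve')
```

This matches one or more of a digit (non-capturing group); then one or more of a digit (captured).
One capturing group, so `findall` returns just the captured substring from the one match — 1 in all.

['5']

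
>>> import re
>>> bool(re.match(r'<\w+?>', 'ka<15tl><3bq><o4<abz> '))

False

`re.match` won't scan ahead — the pattern has to work from the very first character.
Here position 0 doesn't satisfy it, so the call returns None, and `bool(None)` is False.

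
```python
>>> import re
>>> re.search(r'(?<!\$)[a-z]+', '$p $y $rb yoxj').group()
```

'b'

Because the assertion is negative and zero-width, positions next to the forbidden text are skipped.
`search` walks the string left to right and returns the first match it finds.
The match spans [8:9] → 'b'.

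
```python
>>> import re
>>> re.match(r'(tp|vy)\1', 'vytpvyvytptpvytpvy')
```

None

`\1` is not a pattern — it's the concrete string captured by group 1, re-applied verbatim.
With `match`, the pattern is implicitly anchored at the beginning.
Here position 0 doesn't satisfy it, so the call returns None.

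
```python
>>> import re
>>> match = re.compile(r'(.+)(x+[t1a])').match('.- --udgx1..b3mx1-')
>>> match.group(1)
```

This matches one or more of any character (captured); then one or more of a literal 'x', then one of [t1a] (captured).
With `match`, the pattern is implicitly anchored at the beginning.
The match spans [0:17] → '.- --udgx1..b3mx1'.
Captured: group 1 = '.- --udgx1..b3m', group 2 = 'x1'.

'.- --udgx1..b3m'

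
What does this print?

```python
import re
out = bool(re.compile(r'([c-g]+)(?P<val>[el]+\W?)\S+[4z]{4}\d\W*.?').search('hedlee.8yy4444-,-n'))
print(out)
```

Here no position works, so the call returns None, and `bool(None)` is False.

False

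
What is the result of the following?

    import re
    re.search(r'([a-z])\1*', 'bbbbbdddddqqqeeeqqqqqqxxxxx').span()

(0, 5)

After group 1 captures some text, `\1` only succeeds where that same text appears again.
Unlike `match`, `search` isn't anchored — it looks for the pattern anywhere in the string.
The match spans [0:5] → 'bbbbb'.
Captured: group 1 = 'b'.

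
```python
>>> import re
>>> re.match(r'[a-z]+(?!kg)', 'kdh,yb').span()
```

(0, 3)

`re.match` only tries the pattern at the start of the string.
The match spans [0:3] → 'kdh'.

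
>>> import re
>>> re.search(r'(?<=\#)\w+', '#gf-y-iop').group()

The lookaround is zero-width — it requires the adjacent text to match without consuming it, so the asserted text isn't part of the match.
`re.search` tries every starting position until one works.
The match spans [1:3] → 'gf'.

'gf'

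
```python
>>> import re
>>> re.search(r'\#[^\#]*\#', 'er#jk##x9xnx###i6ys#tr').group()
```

'#jk#'

The match spans [2:6] → '#jk#'.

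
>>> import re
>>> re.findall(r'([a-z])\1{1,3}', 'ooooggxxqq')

A backreference is literal: `\1` must see the identical characters the first group matched.
With a single group, `findall` returns only what that group captured — 4 items.

['o', 'g', 'x', 'q']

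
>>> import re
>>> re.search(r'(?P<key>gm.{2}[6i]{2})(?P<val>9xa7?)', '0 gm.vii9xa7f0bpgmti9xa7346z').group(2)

'9xa7'

The match spans [2:12] → 'gm.vii9xa7'.
Captured: group 1 = 'gm.vii', group 2 = '9xa7'.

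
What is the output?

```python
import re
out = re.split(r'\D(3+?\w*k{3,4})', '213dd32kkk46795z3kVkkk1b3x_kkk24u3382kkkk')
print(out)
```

['213d', '32kkk46795z3kVkkk1b3x_kkk24u3382kkkk', '']

Because the pattern has a capturing group, `split` also inserts each captured text between the pieces.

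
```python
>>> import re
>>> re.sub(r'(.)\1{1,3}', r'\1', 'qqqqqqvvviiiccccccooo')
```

'qqvicco'

The backreference `\1` re-matches whatever the first group consumed, character for character.
Matches: at [0:4] → 'qqqq'; at [4:6] → 'qq'; at [6:9] → 'vvv'; at [9:12] → 'iii'; at [12:16] → 'cccc'; ….
Each match is replaced using the text its own group 1 captured.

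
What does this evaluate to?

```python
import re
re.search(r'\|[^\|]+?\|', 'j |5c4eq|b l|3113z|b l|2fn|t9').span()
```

(2, 9)

Unlike `match`, `search` isn't anchored — it looks for the pattern anywhere in the string.
The match spans [2:9] → '|5c4eq|'.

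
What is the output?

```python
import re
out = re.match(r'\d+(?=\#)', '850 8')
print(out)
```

None

With `match`, the pattern is implicitly anchored at the beginning.
Here the pattern fails at index 0, so the call returns None.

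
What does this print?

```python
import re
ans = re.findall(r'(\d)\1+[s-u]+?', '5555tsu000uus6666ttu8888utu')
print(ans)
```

`\1` is not a pattern — it's the concrete string captured by group 1, re-applied verbatim.
Scanning left to right: at [0:5] match '5555t', group 1 = '5'; at [7:11] match '000u', group 1 = '0'; at [13:18] match '6666t', group 1 = '6'; at [20:25] match '8888u', group 1 = '8'.
With a single group, `findall` returns only what that group captured — 4 items.

['5', '0', '6', '8']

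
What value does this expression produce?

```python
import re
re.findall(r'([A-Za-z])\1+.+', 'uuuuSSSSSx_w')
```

['u']

The backreference `\1` re-matches whatever the first group consumed, character for character.
Because there's exactly one group, `findall` drops the full match and keeps group 1 from the one hit.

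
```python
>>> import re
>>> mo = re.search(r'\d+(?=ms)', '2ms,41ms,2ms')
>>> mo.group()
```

'2'

Because the assertion is zero-width, the text it checks is not consumed and won't appear in the result.
The match spans [0:1] → '2'.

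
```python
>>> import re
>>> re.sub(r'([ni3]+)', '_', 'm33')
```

Pattern: one or more of one of [ni3] (captured).
Matches: at [1:3] → '33'.
`sub` substitutes '_' at each match site.

'm_'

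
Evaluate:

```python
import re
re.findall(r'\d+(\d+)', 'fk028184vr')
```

This matches one or more of a digit; then one or more of a digit (captured).
With a single group, `findall` returns only what that group captured — 1 item.

['4']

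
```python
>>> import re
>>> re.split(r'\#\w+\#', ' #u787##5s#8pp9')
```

[' ', '', '8pp9']

Splitting on the pattern gives 3 pieces.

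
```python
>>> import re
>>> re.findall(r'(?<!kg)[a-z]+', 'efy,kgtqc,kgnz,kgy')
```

The negative lookahead/lookbehind blocks any match where the forbidden context is present.
Walking the string: at [0:3] → 'efy'; at [4:9] → 'kgtqc'; at [10:14] → 'kgnz'; at [15:18] → 'kgy'.
Since nothing is captured, `findall` lists the 4 matched substrings directly.

['efy', 'kgtqc', 'kgnz', 'kgy']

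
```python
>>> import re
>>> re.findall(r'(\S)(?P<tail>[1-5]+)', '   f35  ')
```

[('f', '35')]

The pattern matches a non-whitespace character (captured); then one or more of a character in [1-5] (captured as 'tail').
Matches: at [3:6] match 'f35', groups = ('f', '35').
2 groups means the one result is a tuple of 2 captured strings — 1 here.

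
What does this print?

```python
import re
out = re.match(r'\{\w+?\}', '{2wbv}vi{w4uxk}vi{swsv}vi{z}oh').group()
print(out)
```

With `match`, the pattern is implicitly anchored at the beginning.
The match spans [0:6] → '{2wbv}'.

{2wbv}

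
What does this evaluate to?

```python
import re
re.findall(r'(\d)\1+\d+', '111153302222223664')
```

['1']

`\1` is not a pattern — it's the concrete string captured by group 1, re-applied verbatim.
Walking the string: at [0:18] match '111153302222223664', group 1 = '1'.
One capturing group, so `findall` returns just the captured substring from the one match — 1 in all.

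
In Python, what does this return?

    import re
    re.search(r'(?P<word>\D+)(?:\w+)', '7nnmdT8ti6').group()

'nnmdT8ti6'

This matches one or more of a non-digit (captured as 'word'); then one or more of a word character (non-capturing group).
The match spans [1:10] → 'nnmdT8ti6'.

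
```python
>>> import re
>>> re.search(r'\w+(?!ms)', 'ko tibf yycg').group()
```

The negative lookahead/lookbehind blocks any match where the forbidden context is present.
Unlike `match`, `search` isn't anchored — it looks for the pattern anywhere in the string.
The match spans [0:2] → 'ko'.

'ko'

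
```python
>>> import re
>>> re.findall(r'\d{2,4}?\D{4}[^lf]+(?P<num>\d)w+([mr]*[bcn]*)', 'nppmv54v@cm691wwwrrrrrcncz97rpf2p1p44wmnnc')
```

[('1', 'rrrrrcnc')]

Multiple groups make `findall` return tuples — one 2-tuple for the one match.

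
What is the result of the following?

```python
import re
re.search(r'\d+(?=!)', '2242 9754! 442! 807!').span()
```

(5, 9)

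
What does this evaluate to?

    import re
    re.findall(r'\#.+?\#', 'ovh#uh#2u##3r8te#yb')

['#uh#', '##3r8te#']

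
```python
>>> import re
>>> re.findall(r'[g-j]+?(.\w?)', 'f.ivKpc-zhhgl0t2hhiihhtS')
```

With the lazy modifier that quantifier settles for the fewest repetitions that let the rest of the pattern succeed (the atoms after it are unaffected and can still be greedy).
`findall` collects group 1 from each match (4 total).

['vK', 'hg', 'hi', 'hh']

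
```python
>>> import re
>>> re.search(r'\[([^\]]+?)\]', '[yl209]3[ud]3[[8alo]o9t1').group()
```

'[yl209]'

The match spans [0:7] → '[yl209]'.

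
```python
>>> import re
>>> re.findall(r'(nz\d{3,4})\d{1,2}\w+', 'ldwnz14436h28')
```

['nz1443']

The pattern matches the literal 'nz', then 3 to 4 of a digit (captured); then 1 to 2 of a digit, then one or more of a word character.
One capturing group, so `findall` returns just the captured substring from the one match — 1 in all.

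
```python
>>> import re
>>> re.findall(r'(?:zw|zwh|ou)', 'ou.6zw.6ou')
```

['ou', 'zw', 'ou']

Matches: at [0:2] → 'ou'; at [4:6] → 'zw'; at [8:10] → 'ou'.
`findall` yields the raw match text (3 of them) because the pattern has no groups.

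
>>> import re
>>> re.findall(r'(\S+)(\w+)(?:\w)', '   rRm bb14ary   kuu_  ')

[('r', 'R'), ('bb14a', 'r'), ('ku', 'u')]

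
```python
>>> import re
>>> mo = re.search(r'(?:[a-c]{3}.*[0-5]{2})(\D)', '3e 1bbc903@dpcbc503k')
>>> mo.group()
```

'bbc903@dpcbc503k'

The match spans [4:20] → 'bbc903@dpcbc503k'.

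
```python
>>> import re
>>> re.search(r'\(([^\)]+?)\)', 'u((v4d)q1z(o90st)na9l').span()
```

`re.search` tries every starting position until one works.
The match spans [1:7] → '((v4d)'.
Captured: group 1 = '(v4d'.

(1, 7)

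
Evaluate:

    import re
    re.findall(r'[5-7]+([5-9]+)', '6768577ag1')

`findall` collects group 1 from the one match (1 total).

['8577']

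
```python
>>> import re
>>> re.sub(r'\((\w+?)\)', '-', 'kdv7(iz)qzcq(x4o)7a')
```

'kdv7-qzcq-7a'

Every occurrence is swapped for '-'.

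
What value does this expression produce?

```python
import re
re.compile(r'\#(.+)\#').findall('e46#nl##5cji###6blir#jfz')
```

With a single group, `findall` returns only what that group captured — 1 item.

['nl##5cji###6blir']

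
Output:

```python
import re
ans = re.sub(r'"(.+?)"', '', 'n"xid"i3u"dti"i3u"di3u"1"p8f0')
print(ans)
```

ni3ui3u1"p8f0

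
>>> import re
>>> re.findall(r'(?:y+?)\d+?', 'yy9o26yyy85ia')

This matches one or more of a literal 'y' (lazy) (non-capturing group); then one or more of a digit (lazy).
Because the quantifier is non-greedy, it stops expanding at the earliest point where the rest of the pattern can succeed.
Walking the string: at [0:3] → 'yy9'; at [6:10] → 'yyy8'.
With no groups in the pattern, `findall` gives back each whole match — 2 here.

['yy9', 'yyy8']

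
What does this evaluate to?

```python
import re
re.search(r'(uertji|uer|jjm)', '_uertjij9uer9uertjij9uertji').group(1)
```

The regex engine tests alternatives in the order written; an earlier branch that matches wins even if a later one would match more.
`re.search` scans for the first position where the pattern succeeds.
The match spans [1:7] → 'uertji'.
Captured: group 1 = 'uertji'.

'uertji'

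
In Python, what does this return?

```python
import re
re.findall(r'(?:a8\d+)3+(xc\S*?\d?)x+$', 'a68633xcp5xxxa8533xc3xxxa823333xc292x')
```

['xc3xxxa823333xc292']

This matches the literal 'a8', then one or more of a digit (non-capturing group); then one or more of a literal '3'; then the literal 'xc', then zero or more of a non-whitespace character (lazy), then optionally a digit (captured); then one or more of a literal 'x'; then anchored at the end.
Scanning left to right: at [13:37] match 'a8533xc3xxxa823333xc292x', group 1 = 'xc3xxxa823333xc292'.
Because there's exactly one group, `findall` drops the full match and keeps group 1 from the one hit.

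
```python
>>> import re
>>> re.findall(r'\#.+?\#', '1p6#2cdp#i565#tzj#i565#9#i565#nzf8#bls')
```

['#2cdp#', '#tzj#', '#9#', '#nzf8#']

Lazy quantifiers expand one character at a time until the remainder of the pattern can match.
`findall` yields the raw match text (4 of them) because the pattern has no groups.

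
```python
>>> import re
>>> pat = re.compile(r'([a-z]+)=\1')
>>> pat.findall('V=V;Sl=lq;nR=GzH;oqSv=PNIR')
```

`\1` has to match the exact text group 1 already captured.
Matches: at [5:8] match 'l=l', group 1 = 'l'.
One capturing group, so `findall` returns just the captured substring from the one match — 1 in all.

['l']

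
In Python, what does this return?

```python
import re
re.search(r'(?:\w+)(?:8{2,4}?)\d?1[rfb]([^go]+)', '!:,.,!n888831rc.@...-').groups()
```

('c.@...-',)

This matches one or more of a word character (non-capturing group); then 2 to 4 of a literal '8' (lazy) (non-capturing group); then optionally a digit, then a literal '1', then one of [rfb]; then one or more of any character except [go] (captured).
`search` walks the string left to right and returns the first match it finds.
The match spans [6:21] → 'n888831rc.@...-'.
Captured: group 1 = 'c.@...-'.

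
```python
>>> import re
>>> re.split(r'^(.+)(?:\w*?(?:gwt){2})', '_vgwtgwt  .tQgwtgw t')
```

`re.split` interleaves the captured-group text with the surrounding fragments.

['', '_v', '  .tQgwtgw t']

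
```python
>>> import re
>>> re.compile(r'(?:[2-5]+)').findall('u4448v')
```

['444']

The pattern matches one or more of a character in [2-5] (non-capturing group).
Scanning left to right: at [1:4] → '444'.
Since nothing is captured, `findall` lists the 1 matched substring directly.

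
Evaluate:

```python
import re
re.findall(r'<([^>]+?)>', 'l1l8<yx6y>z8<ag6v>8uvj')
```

Walking the string: at [4:10] match '<yx6y>', group 1 = 'yx6y'; at [12:18] match '<ag6v>', group 1 = 'ag6v'.
`findall` collects group 1 from each match (2 total).

['yx6y', 'ag6v']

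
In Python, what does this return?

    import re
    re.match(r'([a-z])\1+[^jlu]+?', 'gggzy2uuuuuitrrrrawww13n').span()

The backreference `\1` re-matches whatever the first group consumed, character for character.
`re.match` only tries the pattern at the start of the string.
The match spans [0:4] → 'gggz'.
Captured: group 1 = 'g'.

(0, 4)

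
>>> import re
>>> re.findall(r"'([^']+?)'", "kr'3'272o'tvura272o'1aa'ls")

Walking the string: at [2:5] match "'3'", group 1 = '3'; at [9:20] match "'tvura272o'", group 1 = 'tvura272o'.
One capturing group, so `findall` returns just the captured substring from each match — 2 in all.

['3', 'tvura272o']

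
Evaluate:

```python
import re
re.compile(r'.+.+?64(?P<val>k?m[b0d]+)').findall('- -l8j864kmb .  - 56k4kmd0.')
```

['kmb']

The pattern matches one or more of any character, then one or more of any character (lazy), then the literal '64'; then optionally a literal 'k', then a literal 'm', then one or more of one of [b0d] (captured as 'val').
Walking the string: at [0:12] match '- -l8j864kmb', group 1 = 'kmb'.
`findall` collects group 1 from the one match (1 total).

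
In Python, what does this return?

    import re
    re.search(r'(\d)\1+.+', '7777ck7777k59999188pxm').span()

(0, 22)

The backreference `\1` re-matches whatever the first group consumed, character for character.
`re.search` tries every starting position until one works.
The match spans [0:22] → '7777ck7777k59999188pxm'.
Captured: group 1 = '7'.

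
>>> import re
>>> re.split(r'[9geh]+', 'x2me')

['x2m', '']

This matches one or more of one of [9geh].
Matches to split on: at [3:4] → 'e'.
Each match becomes a cut point; 2 segments remain.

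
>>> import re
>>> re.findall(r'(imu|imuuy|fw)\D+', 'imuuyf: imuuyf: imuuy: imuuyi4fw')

['imu']

Alternation tries branches left to right and keeps the first one that lets the overall match succeed at that position.
Walking the string: at [0:29] match 'imuuyf: imuuyf: imuuy: imuuyi', group 1 = 'imu'.
Because there's exactly one group, `findall` drops the full match and keeps group 1 from the one hit.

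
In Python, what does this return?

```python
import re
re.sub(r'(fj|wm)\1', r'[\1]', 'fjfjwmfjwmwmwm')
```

`\1` has to match the exact text group 1 already captured.
Matches: at [0:4] → 'fjfj'; at [8:12] → 'wmwm'.
Each match is replaced using the text its own group 1 captured.

'[fj]wmfj[wm]wm'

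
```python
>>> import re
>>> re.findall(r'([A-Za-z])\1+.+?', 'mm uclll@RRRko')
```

['m', 'l', 'R']

A backreference is literal: `\1` must see the identical characters the first group matched.
Scanning left to right: at [0:3] match 'mm ', group 1 = 'm'; at [5:9] match 'lll@', group 1 = 'l'; at [9:13] match 'RRRk', group 1 = 'R'.
Because there's exactly one group, `findall` drops the full match and keeps group 1 from each hit.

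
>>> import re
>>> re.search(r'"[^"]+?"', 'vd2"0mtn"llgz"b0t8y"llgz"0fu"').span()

(3, 9)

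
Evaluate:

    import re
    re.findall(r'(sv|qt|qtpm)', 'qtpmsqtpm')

The regex engine tests alternatives in the order written; an earlier branch that matches wins even if a later one would match more.
One capturing group, so `findall` returns just the captured substring from each match — 2 in all.

['qt', 'qt']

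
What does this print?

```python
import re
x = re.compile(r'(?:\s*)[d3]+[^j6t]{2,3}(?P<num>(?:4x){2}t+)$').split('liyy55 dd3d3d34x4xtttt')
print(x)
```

This matches zero or more of whitespace (non-capturing group); then one or more of one of [d3], then 2 to 3 of any character except [j6t]; then the literal '4x' repeated 2 times, then one or more of a literal 't' (captured as 'num'); then anchored at the end.
Matches to split on: at [6:22] → ' dd3d3d34x4xtttt'.
Because the pattern has a capturing group, `split` also inserts each captured text between the pieces.

['liyy55', '4x4xtttt', '']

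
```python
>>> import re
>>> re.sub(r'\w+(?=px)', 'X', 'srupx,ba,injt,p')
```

The positive lookaround only admits positions where the adjacent text matches; those characters stay outside the span.
Every occurrence is swapped for 'X'.

'Xpx,ba,injt,p'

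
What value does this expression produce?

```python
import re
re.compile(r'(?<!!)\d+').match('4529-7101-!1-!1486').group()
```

`(?!…)`/`(?<!…)` only lets a position through if the neighbouring text does NOT match; no characters are consumed.
`re.match` won't scan ahead — the pattern has to work from the very first character.
The match spans [0:4] → '4529'.

'4529'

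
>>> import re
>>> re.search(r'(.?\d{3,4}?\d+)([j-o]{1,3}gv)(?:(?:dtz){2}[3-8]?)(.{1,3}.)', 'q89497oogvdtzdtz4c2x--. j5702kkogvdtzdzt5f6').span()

This matches optionally any character, then 3 to 4 of a digit (lazy), then one or more of a digit (captured); then 1 to 3 of a character in [j-o], then the literal 'gv' (captured); then the literal 'dtz' repeated 2 times, then optionally a character in [3-8] (non-capturing group); then 1 to 3 of any character, then any character (captured).
`re.search` tries every starting position until one works.
The match spans [0:21] → 'q89497oogvdtzdtz4c2x-'.
Captured: group 1 = 'q89497', group 2 = 'oogv', group 3 = 'c2x-'.

(0, 21)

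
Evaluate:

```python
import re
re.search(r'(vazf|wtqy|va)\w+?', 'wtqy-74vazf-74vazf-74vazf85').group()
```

The match spans [7:10] → 'vaz'.

'vaz'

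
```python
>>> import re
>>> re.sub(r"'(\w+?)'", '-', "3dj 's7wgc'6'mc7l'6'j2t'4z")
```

'3dj -6-6-4z'

Matches: at [4:11] → "'s7wgc'"; at [12:18] → "'mc7l'"; at [19:24] → "'j2t'".
`sub` substitutes '-' at each match site.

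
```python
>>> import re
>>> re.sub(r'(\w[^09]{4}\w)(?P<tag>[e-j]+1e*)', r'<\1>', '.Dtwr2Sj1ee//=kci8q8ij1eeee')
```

The replacement refers to a captured group, so each match is rewritten using its own captured text.

'.<Dtwr2S>//=<kci8q8>'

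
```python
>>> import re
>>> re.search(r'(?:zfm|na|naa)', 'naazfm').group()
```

The regex engine tests alternatives in the order written; an earlier branch that matches wins even if a later one would match more.
`search` walks the string left to right and returns the first match it finds.
The match spans [0:2] → 'na'.

'na'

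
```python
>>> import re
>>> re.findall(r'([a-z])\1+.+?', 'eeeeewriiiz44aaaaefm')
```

['e', 'i', 'a']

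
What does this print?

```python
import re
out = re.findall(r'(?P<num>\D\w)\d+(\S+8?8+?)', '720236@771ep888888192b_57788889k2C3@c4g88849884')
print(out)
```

Pattern: a non-digit, then a word character (captured as 'num'); then one or more of a digit; then one or more of a non-whitespace character, then optionally the literal '8', then one or more of a literal '8' (lazy) (captured).
Multiple groups make `findall` return tuples — one 2-tuple for the one match.

[('@7', 'ep888888192b_57788889k2C3@c4g8884988')]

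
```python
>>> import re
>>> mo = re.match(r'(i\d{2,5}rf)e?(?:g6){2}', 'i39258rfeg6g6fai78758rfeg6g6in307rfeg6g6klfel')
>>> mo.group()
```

'i39258rfeg6g6'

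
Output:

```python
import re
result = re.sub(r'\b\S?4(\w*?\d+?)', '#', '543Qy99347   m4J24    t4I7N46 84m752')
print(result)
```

#Qy99347   #4    #N46 #52

With the lazy modifier that quantifier settles for the fewest repetitions that let the rest of the pattern succeed (the atoms after it are unaffected and can still be greedy).
Each match is replaced by '#'.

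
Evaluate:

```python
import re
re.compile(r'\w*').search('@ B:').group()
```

Pattern: zero or more of a word character.
The match spans [0:0] → ''.

''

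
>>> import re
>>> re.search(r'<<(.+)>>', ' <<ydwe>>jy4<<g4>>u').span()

(1, 18)

`re.search` tries every starting position until one works.
The match spans [1:18] → '<<ydwe>>jy4<<g4>>'.
Captured: group 1 = 'ydwe>>jy4<<g4'.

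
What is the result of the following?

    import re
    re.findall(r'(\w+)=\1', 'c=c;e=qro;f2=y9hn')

['c']

After group 1 captures some text, `\1` only succeeds where that same text appears again.
Walking the string: at [0:3] match 'c=c', group 1 = 'c'.
Because there's exactly one group, `findall` drops the full match and keeps group 1 from the one hit.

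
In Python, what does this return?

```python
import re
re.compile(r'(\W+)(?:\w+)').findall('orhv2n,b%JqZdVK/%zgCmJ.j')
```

[',', '%', '/%', '.']

The pattern matches one or more of a non-word character (captured); then one or more of a word character (non-capturing group).
Walking the string: at [6:8] match ',b', group 1 = ','; at [8:15] match '%JqZdVK', group 1 = '%'; at [15:22] match '/%zgCmJ', group 1 = '/%'; at [22:24] match '.j', group 1 = '.'.
Because there's exactly one group, `findall` drops the full match and keeps group 1 from each hit.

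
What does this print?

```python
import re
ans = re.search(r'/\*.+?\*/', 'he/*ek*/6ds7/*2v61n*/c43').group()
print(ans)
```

/*ek*/

`re.search` tries every starting position until one works.
The match spans [2:8] → '/*ek*/'.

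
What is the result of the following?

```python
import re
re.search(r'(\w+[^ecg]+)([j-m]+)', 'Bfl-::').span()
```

(0, 3)

The pattern matches one or more of a word character, then one or more of any character except [ecg] (captured); then one or more of a character in [j-m] (captured).
Unlike `match`, `search` isn't anchored — it looks for the pattern anywhere in the string.
The match spans [0:3] → 'Bfl'.
Captured: group 1 = 'Bf', group 2 = 'l'.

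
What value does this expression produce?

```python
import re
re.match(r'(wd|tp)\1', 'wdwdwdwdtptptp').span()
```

(0, 4)

`\1` has to match the exact text group 1 already captured.
`re.match` only tries the pattern at the start of the string.
The match spans [0:4] → 'wdwd'.
Captured: group 1 = 'wd'.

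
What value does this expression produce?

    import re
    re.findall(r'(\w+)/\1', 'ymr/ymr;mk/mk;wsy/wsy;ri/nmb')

['ymr', 'mk', 'wsy']

After group 1 captures some text, `\1` only succeeds where that same text appears again.
Scanning left to right: at [0:7] match 'ymr/ymr', group 1 = 'ymr'; at [8:13] match 'mk/mk', group 1 = 'mk'; at [14:21] match 'wsy/wsy', group 1 = 'wsy'.
Because there's exactly one group, `findall` drops the full match and keeps group 1 from each hit.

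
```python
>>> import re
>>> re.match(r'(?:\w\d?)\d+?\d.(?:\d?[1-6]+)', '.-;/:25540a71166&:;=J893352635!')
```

Pattern: a word character, then optionally a digit (non-capturing group); then one or more of a digit (lazy), then a digit, then any character; then optionally a digit, then one or more of a character in [1-6] (non-capturing group).
`re.match` won't scan ahead — the pattern has to work from the very first character.
Here the string doesn't start with a match, so the call returns None.

None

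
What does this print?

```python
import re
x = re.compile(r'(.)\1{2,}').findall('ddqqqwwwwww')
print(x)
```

['q', 'w']

After group 1 captures some text, `\1` only succeeds where that same text appears again.
`findall` collects group 1 from each match (2 total).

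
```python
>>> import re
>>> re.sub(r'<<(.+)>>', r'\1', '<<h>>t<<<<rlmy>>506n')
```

Matches: at [0:16] → '<<h>>t<<<<rlmy>>'.
The replacement refers to a captured group, so each match is rewritten using its own captured text.

'h>>t<<<<rlmy506n'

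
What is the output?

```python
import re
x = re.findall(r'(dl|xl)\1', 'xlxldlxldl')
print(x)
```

['xl']

`\1` is not a pattern — it's the concrete string captured by group 1, re-applied verbatim.
Matches: at [0:4] match 'xlxl', group 1 = 'xl'.
`findall` collects group 1 from the one match (1 total).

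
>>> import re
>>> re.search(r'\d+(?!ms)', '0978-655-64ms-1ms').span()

(0, 4)

Because the assertion is negative and zero-width, positions next to the forbidden text are skipped.
`search` walks the string left to right and returns the first match it finds.
The match spans [0:4] → '0978'.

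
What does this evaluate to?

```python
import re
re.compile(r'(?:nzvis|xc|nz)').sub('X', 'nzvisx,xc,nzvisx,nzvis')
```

'Xx,X,Xx,X'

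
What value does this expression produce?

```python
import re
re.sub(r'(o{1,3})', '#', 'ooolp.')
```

'#lp.'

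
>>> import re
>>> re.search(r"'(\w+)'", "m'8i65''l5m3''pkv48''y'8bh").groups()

The match spans [1:7] → "'8i65'".
Captured: group 1 = '8i65'.

('8i65',)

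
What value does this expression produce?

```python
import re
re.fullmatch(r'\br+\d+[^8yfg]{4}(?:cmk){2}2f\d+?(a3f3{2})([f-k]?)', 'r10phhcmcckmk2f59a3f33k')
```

`re.fullmatch` requires the pattern to consume the entire string.
Here the pattern can't cover the whole string, so the call returns None.

None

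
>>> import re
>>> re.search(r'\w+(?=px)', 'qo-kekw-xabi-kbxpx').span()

(13, 16)

Lookahead/lookbehind check context without consuming it, so the matched span excludes the asserted characters.
`re.search` scans for the first position where the pattern succeeds.
The match spans [13:16] → 'kbx'.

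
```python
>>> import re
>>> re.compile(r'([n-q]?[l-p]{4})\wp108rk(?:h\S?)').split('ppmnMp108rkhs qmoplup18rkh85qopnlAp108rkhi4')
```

['', 'ppmn', ' qmoplup18rkh85', 'qopnl', '4']

This matches optionally a character in [n-q], then exactly 4 of a character in [l-p] (captured); then a word character; then the literal 'p1', then the literal '08r', then the literal 'k'; then a literal 'h', then optionally a non-whitespace character (non-capturing group).
Matches to split on: at [0:13] → 'ppmnMp108rkhs'; at [28:42] → 'qopnlAp108rkhi'.
`re.split` interleaves the captured-group text with the surrounding fragments.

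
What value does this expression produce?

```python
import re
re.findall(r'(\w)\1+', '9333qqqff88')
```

A backreference is literal: `\1` must see the identical characters the first group matched.
One capturing group, so `findall` returns just the captured substring from each match — 4 in all.

['3', 'q', 'f', '8']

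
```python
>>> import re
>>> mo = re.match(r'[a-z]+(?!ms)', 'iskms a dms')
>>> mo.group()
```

'iskms'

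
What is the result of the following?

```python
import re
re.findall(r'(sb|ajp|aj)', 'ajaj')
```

['aj', 'aj']

Walking the string: at [0:2] match 'aj', group 1 = 'aj'; at [2:4] match 'aj', group 1 = 'aj'.
Because there's exactly one group, `findall` drops the full match and keeps group 1 from each hit.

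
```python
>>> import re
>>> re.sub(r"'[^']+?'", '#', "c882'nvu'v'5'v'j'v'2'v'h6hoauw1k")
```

`sub` substitutes '#' at each match site.

"c882#v#v#v#v'h6hoauw1k"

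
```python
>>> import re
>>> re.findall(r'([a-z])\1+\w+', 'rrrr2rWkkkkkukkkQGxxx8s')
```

['r']

`\1` has to match the exact text group 1 already captured.
Matches: at [0:23] match 'rrrr2rWkkkkkukkkQGxxx8s', group 1 = 'r'.
One capturing group, so `findall` returns just the captured substring from the one match — 1 in all.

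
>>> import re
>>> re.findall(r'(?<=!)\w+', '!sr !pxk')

['sr', 'pxk']

Lookahead/lookbehind check context without consuming it, so the matched span excludes the asserted characters.
Matches: at [1:3] → 'sr'; at [5:8] → 'pxk'.
No capturing groups, so `findall` returns the 2 full match strings.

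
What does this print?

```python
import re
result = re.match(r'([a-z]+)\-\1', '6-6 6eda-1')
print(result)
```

A backreference is literal: `\1` must see the identical characters the first group matched.
`match` is anchored at position 0; if the pattern doesn't fit there, it returns None.
Here the pattern fails at index 0, so the call returns None.

None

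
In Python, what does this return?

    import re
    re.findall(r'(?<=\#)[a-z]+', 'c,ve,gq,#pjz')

['pjz']

Lookahead/lookbehind check context without consuming it, so the matched span excludes the asserted characters.
Matches: at [9:12] → 'pjz'.
`findall` yields the raw match text (1 of them) because the pattern has no groups.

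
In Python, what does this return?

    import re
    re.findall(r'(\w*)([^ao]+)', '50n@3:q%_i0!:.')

[('50n', '@3:q%_i0!:.')]

Pattern: zero or more of a word character (captured); then one or more of any character except [ao] (captured).
Matches: at [0:14] match '50n@3:q%_i0!:.', groups = ('50n', '@3:q%_i0!:.').
2 groups means the one result is a tuple of 2 captured strings — 1 here.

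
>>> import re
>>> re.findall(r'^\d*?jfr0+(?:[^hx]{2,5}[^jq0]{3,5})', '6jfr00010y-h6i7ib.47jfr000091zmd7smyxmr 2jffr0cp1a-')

This matches anchored at the start of the string; then zero or more of a digit (lazy), then the literal 'jfr', then one or more of a literal '0'; then 2 to 5 of any character except [hx], then 3 to 5 of any character except [jq0] (non-capturing group).
No capturing groups, so `findall` returns the 1 full match string.

['6jfr00010y-h6i7i']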